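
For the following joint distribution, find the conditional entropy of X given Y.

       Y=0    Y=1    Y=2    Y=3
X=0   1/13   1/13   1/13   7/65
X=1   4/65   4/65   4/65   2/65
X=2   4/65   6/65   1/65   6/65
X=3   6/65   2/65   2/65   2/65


H(X|Y) = Σ_y p(y) H(X|Y=y)
  p(Y=0) = 19/65, H(X|Y=0) = 1.9785
  p(Y=1) = 17/65, H(X|Y=1) = 1.9040
  p(Y=2) = 12/65, H(X|Y=2) = 1.7842
  p(Y=3) = 17/65, H(X|Y=3) = 1.7839
H(X|Y) = 0.2923×1.9785 + 0.2615×1.9040 + 0.1846×1.7842 + 0.2615×1.7839 = 1.8722 bits


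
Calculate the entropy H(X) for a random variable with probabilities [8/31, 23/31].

H(X) = -Σ p(x) log₂ p(x)
  -8/31 × log₂(8/31) = 0.5043
  -23/31 × log₂(23/31) = 0.3195
H(X) = 0.8238 bits


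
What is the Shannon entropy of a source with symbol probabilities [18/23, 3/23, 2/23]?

H(X) = -Σ p(x) log₂ p(x)
  -18/23 × log₂(18/23) = 0.2768
  -3/23 × log₂(3/23) = 0.3833
  -2/23 × log₂(2/23) = 0.3064
H(X) = 0.9665 bits


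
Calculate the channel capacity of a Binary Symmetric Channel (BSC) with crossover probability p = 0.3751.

For BSC with error probability p:
C = 1 - H(p) where H(p) is binary entropy
H(0.3751) = -0.3751 × log₂(0.3751) - 0.6249 × log₂(0.6249)
H(p) = 0.9545
C = 1 - 0.9545 = 0.0455 bits/use


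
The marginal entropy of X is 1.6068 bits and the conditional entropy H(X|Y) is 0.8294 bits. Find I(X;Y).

I(X;Y) = H(X) - H(X|Y)
I(X;Y) = 1.6068 - 0.8294 = 0.7774 bits


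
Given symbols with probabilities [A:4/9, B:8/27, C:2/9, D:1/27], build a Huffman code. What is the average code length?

Huffman tree construction:
Combine smallest probabilities repeatedly
Resulting codes:
  A: 0 (length 1)
  B: 11 (length 2)
  C: 101 (length 3)
  D: 100 (length 3)
Average length = Σ p(s) × length(s) = 1.8148 bits


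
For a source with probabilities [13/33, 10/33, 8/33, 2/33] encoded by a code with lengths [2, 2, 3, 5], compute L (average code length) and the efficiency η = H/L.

Average length L = Σ p_i × l_i = 2.4242 bits
Entropy H = 1.7921 bits
Efficiency η = H/L × 100% = 73.93%


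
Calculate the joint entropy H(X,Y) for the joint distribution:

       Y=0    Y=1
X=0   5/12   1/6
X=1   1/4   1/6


H(X,Y) = -Σ p(x,y) log₂ p(x,y)
  p(0,0)=5/12: -0.4167 × log₂(0.4167) = 0.5263
  p(0,1)=1/6: -0.1667 × log₂(0.1667) = 0.4308
  p(1,0)=1/4: -0.2500 × log₂(0.2500) = 0.5000
  p(1,1)=1/6: -0.1667 × log₂(0.1667) = 0.4308
H(X,Y) = 1.8879 bits


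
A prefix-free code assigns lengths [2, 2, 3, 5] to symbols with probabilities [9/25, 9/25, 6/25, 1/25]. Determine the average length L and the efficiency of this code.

Average length L = Σ p_i × l_i = 2.3600 bits
Entropy H = 1.7411 bits
Efficiency η = H/L × 100% = 73.78%


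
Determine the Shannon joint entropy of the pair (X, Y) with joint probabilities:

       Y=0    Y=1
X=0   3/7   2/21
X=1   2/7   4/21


H(X,Y) = -Σ p(x,y) log₂ p(x,y)
  p(0,0)=3/7: -0.4286 × log₂(0.4286) = 0.5239
  p(0,1)=2/21: -0.0952 × log₂(0.0952) = 0.3231
  p(1,0)=2/7: -0.2857 × log₂(0.2857) = 0.5164
  p(1,1)=4/21: -0.1905 × log₂(0.1905) = 0.4557
H(X,Y) = 1.8190 bits


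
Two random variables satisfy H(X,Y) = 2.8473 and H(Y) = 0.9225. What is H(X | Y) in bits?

Chain rule: H(X,Y) = H(X|Y) + H(Y)
H(X|Y) = H(X,Y) - H(Y) = 2.8473 - 0.9225 = 1.9248 bits


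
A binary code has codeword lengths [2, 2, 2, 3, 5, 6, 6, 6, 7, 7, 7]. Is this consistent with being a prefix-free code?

Kraft inequality: Σ 2^(-l_i) ≤ 1 for prefix-free code
Calculating: 2^(-2) + 2^(-2) + 2^(-2) + 2^(-3) + 2^(-5) + 2^(-6) + 2^(-6) + 2^(-6) + 2^(-7) + 2^(-7) + 2^(-7)
= 0.25 + 0.25 + 0.25 + 0.125 + 0.03125 + 0.015625 + 0.015625 + 0.015625 + 0.0078125 + 0.0078125 + 0.0078125
= 0.9766
Since 0.9766 ≤ 1, prefix-free code exists


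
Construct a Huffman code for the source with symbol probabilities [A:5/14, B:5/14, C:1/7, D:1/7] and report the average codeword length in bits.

Huffman tree construction:
Combine smallest probabilities repeatedly
Resulting codes:
  A: 11 (length 2)
  B: 0 (length 1)
  C: 100 (length 3)
  D: 101 (length 3)
Average length = Σ p(s) × length(s) = 1.9286 bits


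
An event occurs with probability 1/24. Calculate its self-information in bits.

Information content I(x) = -log₂(p(x))
I = -log₂(1/24) = -log₂(0.0417)
I = 4.5850 bits


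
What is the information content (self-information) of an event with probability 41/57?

Information content I(x) = -log₂(p(x))
I = -log₂(41/57) = -log₂(0.7193)
I = 0.4753 bits


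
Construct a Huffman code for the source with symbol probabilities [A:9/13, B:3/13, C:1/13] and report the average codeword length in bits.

Huffman tree construction:
Combine smallest probabilities repeatedly
Resulting codes:
  A: 1 (length 1)
  B: 01 (length 2)
  C: 00 (length 2)
Average length = Σ p(s) × length(s) = 1.3077 bits


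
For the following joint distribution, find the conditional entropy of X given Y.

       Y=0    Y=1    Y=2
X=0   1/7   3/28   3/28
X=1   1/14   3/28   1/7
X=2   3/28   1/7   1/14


H(X|Y) = Σ_y p(y) H(X|Y=y)
  p(Y=0) = 9/28, H(X|Y=0) = 1.5305
  p(Y=1) = 5/14, H(X|Y=1) = 1.5710
  p(Y=2) = 9/28, H(X|Y=2) = 1.5305
H(X|Y) = 0.3214×1.5305 + 0.3571×1.5710 + 0.3214×1.5305 = 1.5449 bits


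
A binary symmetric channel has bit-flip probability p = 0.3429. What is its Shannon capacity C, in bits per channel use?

For BSC with error probability p:
C = 1 - H(p) where H(p) is binary entropy
H(0.3429) = -0.3429 × log₂(0.3429) - 0.6571 × log₂(0.6571)
H(p) = 0.9276
C = 1 - 0.9276 = 0.0724 bits/use


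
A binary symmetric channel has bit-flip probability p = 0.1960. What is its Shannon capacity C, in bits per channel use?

For BSC with error probability p:
C = 1 - H(p) where H(p) is binary entropy
H(0.1960) = -0.1960 × log₂(0.1960) - 0.8040 × log₂(0.8040)
H(p) = 0.7139
C = 1 - 0.7139 = 0.2861 bits/use


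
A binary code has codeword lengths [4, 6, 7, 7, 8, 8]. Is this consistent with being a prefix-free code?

Kraft inequality: Σ 2^(-l_i) ≤ 1 for prefix-free code
Calculating: 2^(-4) + 2^(-6) + 2^(-7) + 2^(-7) + 2^(-8) + 2^(-8)
= 0.0625 + 0.015625 + 0.0078125 + 0.0078125 + 0.00390625 + 0.00390625
= 0.1016
Since 0.1016 ≤ 1, prefix-free code exists


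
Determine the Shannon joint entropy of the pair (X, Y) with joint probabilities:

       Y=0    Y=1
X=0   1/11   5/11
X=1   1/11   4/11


H(X,Y) = -Σ p(x,y) log₂ p(x,y)
  p(0,0)=1/11: -0.0909 × log₂(0.0909) = 0.3145
  p(0,1)=5/11: -0.4545 × log₂(0.4545) = 0.5170
  p(1,0)=1/11: -0.0909 × log₂(0.0909) = 0.3145
  p(1,1)=4/11: -0.3636 × log₂(0.3636) = 0.5307
H(X,Y) = 1.6767 bits


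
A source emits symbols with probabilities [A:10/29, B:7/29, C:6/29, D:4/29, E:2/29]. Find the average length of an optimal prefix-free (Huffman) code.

Huffman tree construction:
Combine smallest probabilities repeatedly
Resulting codes:
  A: 11 (length 2)
  B: 10 (length 2)
  C: 00 (length 2)
  D: 011 (length 3)
  E: 010 (length 3)
Average length = Σ p(s) × length(s) = 2.2069 bits


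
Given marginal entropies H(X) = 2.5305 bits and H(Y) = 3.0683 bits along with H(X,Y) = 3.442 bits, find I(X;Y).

I(X;Y) = H(X) + H(Y) - H(X,Y)
I(X;Y) = 2.5305 + 3.0683 - 3.442 = 2.1568 bits


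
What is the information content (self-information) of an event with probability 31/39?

Information content I(x) = -log₂(p(x))
I = -log₂(31/39) = -log₂(0.7949)
I = 0.3312 bits


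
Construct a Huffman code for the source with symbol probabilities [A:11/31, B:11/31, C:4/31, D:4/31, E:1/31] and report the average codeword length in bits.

Huffman tree construction:
Combine smallest probabilities repeatedly
Resulting codes:
  A: 11 (length 2)
  B: 0 (length 1)
  C: 1011 (length 4)
  D: 100 (length 3)
  E: 1010 (length 4)
Average length = Σ p(s) × length(s) = 2.0968 bits


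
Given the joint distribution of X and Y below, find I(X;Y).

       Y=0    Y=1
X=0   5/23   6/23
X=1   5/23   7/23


H(X) = 0.9986, H(Y) = 0.9877, H(X,Y) = 1.9853
I(X;Y) = H(X) + H(Y) - H(X,Y) = 0.0011 bits


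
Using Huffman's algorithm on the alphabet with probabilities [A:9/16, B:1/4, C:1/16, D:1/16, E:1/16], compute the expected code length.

Huffman tree construction:
Combine smallest probabilities repeatedly
Resulting codes:
  A: 1 (length 1)
  B: 01 (length 2)
  C: 0010 (length 4)
  D: 0011 (length 4)
  E: 000 (length 3)
Average length = Σ p(s) × length(s) = 1.7500 bits


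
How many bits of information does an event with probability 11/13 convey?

Information content I(x) = -log₂(p(x))
I = -log₂(11/13) = -log₂(0.8462)
I = 0.2410 bits


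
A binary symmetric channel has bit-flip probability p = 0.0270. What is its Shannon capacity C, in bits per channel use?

For BSC with error probability p:
C = 1 - H(p) where H(p) is binary entropy
H(0.0270) = -0.0270 × log₂(0.0270) - 0.9730 × log₂(0.9730)
H(p) = 0.1791
C = 1 - 0.1791 = 0.8209 bits/use


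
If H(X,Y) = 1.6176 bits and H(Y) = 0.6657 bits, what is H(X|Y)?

Chain rule: H(X,Y) = H(X|Y) + H(Y)
H(X|Y) = H(X,Y) - H(Y) = 1.6176 - 0.6657 = 0.9519 bits


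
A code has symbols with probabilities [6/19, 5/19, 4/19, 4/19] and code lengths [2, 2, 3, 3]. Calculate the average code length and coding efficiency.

Average length L = Σ p_i × l_i = 2.4211 bits
Entropy H = 1.9785 bits
Efficiency η = H/L × 100% = 81.72%


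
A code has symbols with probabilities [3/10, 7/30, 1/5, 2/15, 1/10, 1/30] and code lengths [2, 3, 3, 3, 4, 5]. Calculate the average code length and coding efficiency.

Average length L = Σ p_i × l_i = 2.8667 bits
Entropy H = 2.3587 bits
Efficiency η = H/L × 100% = 82.28%


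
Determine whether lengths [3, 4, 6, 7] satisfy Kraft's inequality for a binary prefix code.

Kraft inequality: Σ 2^(-l_i) ≤ 1 for prefix-free code
Calculating: 2^(-3) + 2^(-4) + 2^(-6) + 2^(-7)
= 0.125 + 0.0625 + 0.015625 + 0.0078125
= 0.2109
Since 0.2109 ≤ 1, prefix-free code exists


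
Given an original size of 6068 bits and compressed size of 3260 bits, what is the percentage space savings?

Space savings = (1 - Compressed/Original) × 100%
= (1 - 3260/6068) × 100%
= 46.28%


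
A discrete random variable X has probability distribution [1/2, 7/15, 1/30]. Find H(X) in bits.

H(X) = -Σ p(x) log₂ p(x)
  -1/2 × log₂(1/2) = 0.5000
  -7/15 × log₂(7/15) = 0.5131
  -1/30 × log₂(1/30) = 0.1636
H(X) = 1.1767 bits


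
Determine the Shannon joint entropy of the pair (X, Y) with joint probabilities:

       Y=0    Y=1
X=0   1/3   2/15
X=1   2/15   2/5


H(X,Y) = -Σ p(x,y) log₂ p(x,y)
  p(0,0)=1/3: -0.3333 × log₂(0.3333) = 0.5283
  p(0,1)=2/15: -0.1333 × log₂(0.1333) = 0.3876
  p(1,0)=2/15: -0.1333 × log₂(0.1333) = 0.3876
  p(1,1)=2/5: -0.4000 × log₂(0.4000) = 0.5288
H(X,Y) = 1.8323 bits


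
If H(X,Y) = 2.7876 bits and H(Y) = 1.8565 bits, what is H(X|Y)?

Chain rule: H(X,Y) = H(X|Y) + H(Y)
H(X|Y) = H(X,Y) - H(Y) = 2.7876 - 1.8565 = 0.9311 bits


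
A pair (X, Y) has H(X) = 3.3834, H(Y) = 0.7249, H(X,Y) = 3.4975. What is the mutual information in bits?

I(X;Y) = H(X) + H(Y) - H(X,Y)
I(X;Y) = 3.3834 + 0.7249 - 3.4975 = 0.6108 bits


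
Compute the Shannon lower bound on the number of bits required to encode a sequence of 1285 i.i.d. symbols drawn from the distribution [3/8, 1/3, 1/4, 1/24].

Entropy H = 1.7500 bits/symbol
Minimum bits = H × n = 1.7500 × 1285
= 2248.75 bits


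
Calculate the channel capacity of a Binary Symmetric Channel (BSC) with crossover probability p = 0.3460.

For BSC with error probability p:
C = 1 - H(p) where H(p) is binary entropy
H(0.3460) = -0.3460 × log₂(0.3460) - 0.6540 × log₂(0.6540)
H(p) = 0.9304
C = 1 - 0.9304 = 0.0696 bits/use


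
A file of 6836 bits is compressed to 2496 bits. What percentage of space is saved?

Space savings = (1 - Compressed/Original) × 100%
= (1 - 2496/6836) × 100%
= 63.49%


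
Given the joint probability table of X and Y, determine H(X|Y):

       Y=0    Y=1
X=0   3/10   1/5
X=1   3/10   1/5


H(X|Y) = Σ_y p(y) H(X|Y=y)
  p(Y=0) = 3/5, H(X|Y=0) = 1.0000
  p(Y=1) = 2/5, H(X|Y=1) = 1.0000
H(X|Y) = 0.6000×1.0000 + 0.4000×1.0000 = 1.0000 bits


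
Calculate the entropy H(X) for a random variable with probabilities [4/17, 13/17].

H(X) = -Σ p(x) log₂ p(x)
  -4/17 × log₂(4/17) = 0.4912
  -13/17 × log₂(13/17) = 0.2960
H(X) = 0.7871 bits


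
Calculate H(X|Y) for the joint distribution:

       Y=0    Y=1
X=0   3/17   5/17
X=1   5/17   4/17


H(X|Y) = Σ_y p(y) H(X|Y=y)
  p(Y=0) = 8/17, H(X|Y=0) = 0.9544
  p(Y=1) = 9/17, H(X|Y=1) = 0.9911
H(X|Y) = 0.4706×0.9544 + 0.5294×0.9911 = 0.9738 bits


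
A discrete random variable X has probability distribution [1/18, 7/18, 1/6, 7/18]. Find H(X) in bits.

H(X) = -Σ p(x) log₂ p(x)
  -1/18 × log₂(1/18) = 0.2317
  -7/18 × log₂(7/18) = 0.5299
  -1/6 × log₂(1/6) = 0.4308
  -7/18 × log₂(7/18) = 0.5299
H(X) = 1.7223 bits


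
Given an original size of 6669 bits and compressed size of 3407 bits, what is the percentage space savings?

Space savings = (1 - Compressed/Original) × 100%
= (1 - 3407/6669) × 100%
= 48.91%


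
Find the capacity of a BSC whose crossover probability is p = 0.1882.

For BSC with error probability p:
C = 1 - H(p) where H(p) is binary entropy
H(0.1882) = -0.1882 × log₂(0.1882) - 0.8118 × log₂(0.8118)
H(p) = 0.6977
C = 1 - 0.6977 = 0.3023 bits/use


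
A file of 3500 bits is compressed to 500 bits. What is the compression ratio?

Compression ratio = Original / Compressed
= 3500 / 500 = 7.00:1


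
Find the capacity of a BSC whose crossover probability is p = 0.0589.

For BSC with error probability p:
C = 1 - H(p) where H(p) is binary entropy
H(0.0589) = -0.0589 × log₂(0.0589) - 0.9411 × log₂(0.9411)
H(p) = 0.3231
C = 1 - 0.3231 = 0.6769 bits/use


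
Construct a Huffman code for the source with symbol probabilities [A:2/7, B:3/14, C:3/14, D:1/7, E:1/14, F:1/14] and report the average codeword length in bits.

Huffman tree construction:
Combine smallest probabilities repeatedly
Resulting codes:
  A: 10 (length 2)
  B: 00 (length 2)
  C: 01 (length 2)
  D: 110 (length 3)
  E: 1110 (length 4)
  F: 1111 (length 4)
Average length = Σ p(s) × length(s) = 2.4286 bits


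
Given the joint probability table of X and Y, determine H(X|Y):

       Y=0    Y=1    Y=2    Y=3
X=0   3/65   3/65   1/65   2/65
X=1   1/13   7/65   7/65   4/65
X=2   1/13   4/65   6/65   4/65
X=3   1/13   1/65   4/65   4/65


H(X|Y) = Σ_y p(y) H(X|Y=y)
  p(Y=0) = 18/65, H(X|Y=0) = 1.9708
  p(Y=1) = 3/13, H(X|Y=1) = 1.7465
  p(Y=2) = 18/65, H(X|Y=2) = 1.7721
  p(Y=3) = 14/65, H(X|Y=3) = 1.9502
H(X|Y) = 0.2769×1.9708 + 0.2308×1.7465 + 0.2769×1.7721 + 0.2154×1.9502 = 1.8596 bits


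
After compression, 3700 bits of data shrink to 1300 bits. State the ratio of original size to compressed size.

Compression ratio = Original / Compressed
= 3700 / 1300 = 2.85:1


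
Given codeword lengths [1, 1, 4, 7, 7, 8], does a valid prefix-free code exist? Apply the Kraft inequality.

Kraft inequality: Σ 2^(-l_i) ≤ 1 for prefix-free code
Calculating: 2^(-1) + 2^(-1) + 2^(-4) + 2^(-7) + 2^(-7) + 2^(-8)
= 0.5 + 0.5 + 0.0625 + 0.0078125 + 0.0078125 + 0.00390625
= 1.0820
Since 1.0820 > 1, prefix-free code does not exist


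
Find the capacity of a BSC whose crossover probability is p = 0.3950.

For BSC with error probability p:
C = 1 - H(p) where H(p) is binary entropy
H(0.3950) = -0.3950 × log₂(0.3950) - 0.6050 × log₂(0.6050)
H(p) = 0.9680
C = 1 - 0.9680 = 0.0320 bits/use


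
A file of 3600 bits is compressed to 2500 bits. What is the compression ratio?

Compression ratio = Original / Compressed
= 3600 / 2500 = 1.44:1


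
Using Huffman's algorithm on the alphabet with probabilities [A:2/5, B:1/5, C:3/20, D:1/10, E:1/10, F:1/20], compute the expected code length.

Huffman tree construction:
Combine smallest probabilities repeatedly
Resulting codes:
  A: 0 (length 1)
  B: 111 (length 3)
  C: 101 (length 3)
  D: 1101 (length 4)
  E: 100 (length 3)
  F: 1100 (length 4)
Average length = Σ p(s) × length(s) = 2.3500 bits


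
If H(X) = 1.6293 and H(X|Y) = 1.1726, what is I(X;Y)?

I(X;Y) = H(X) - H(X|Y)
I(X;Y) = 1.6293 - 1.1726 = 0.4567 bits


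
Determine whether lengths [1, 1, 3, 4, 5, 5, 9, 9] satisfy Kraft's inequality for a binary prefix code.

Kraft inequality: Σ 2^(-l_i) ≤ 1 for prefix-free code
Calculating: 2^(-1) + 2^(-1) + 2^(-3) + 2^(-4) + 2^(-5) + 2^(-5) + 2^(-9) + 2^(-9)
= 0.5 + 0.5 + 0.125 + 0.0625 + 0.03125 + 0.03125 + 0.001953125 + 0.001953125
= 1.2539
Since 1.2539 > 1, prefix-free code does not exist


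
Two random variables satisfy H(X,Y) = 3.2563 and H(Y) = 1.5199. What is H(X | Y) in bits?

Chain rule: H(X,Y) = H(X|Y) + H(Y)
H(X|Y) = H(X,Y) - H(Y) = 3.2563 - 1.5199 = 1.7364 bits


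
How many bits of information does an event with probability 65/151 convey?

Information content I(x) = -log₂(p(x))
I = -log₂(65/151) = -log₂(0.4305)
I = 1.2160 bits


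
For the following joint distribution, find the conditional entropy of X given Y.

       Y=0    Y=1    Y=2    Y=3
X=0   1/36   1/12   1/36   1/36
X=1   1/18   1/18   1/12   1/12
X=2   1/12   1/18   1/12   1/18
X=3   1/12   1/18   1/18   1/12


H(X|Y) = Σ_y p(y) H(X|Y=y)
  p(Y=0) = 1/4, H(X|Y=0) = 1.8911
  p(Y=1) = 1/4, H(X|Y=1) = 1.9749
  p(Y=2) = 1/4, H(X|Y=2) = 1.8911
  p(Y=3) = 1/4, H(X|Y=3) = 1.8911
H(X|Y) = 0.2500×1.8911 + 0.2500×1.9749 + 0.2500×1.8911 + 0.2500×1.8911 = 1.9120 bits


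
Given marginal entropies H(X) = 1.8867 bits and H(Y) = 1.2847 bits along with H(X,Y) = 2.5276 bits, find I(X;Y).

I(X;Y) = H(X) + H(Y) - H(X,Y)
I(X;Y) = 1.8867 + 1.2847 - 2.5276 = 0.6438 bits


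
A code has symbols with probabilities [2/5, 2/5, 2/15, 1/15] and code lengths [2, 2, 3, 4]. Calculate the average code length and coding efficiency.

Average length L = Σ p_i × l_i = 2.2667 bits
Entropy H = 1.7056 bits
Efficiency η = H/L × 100% = 75.25%


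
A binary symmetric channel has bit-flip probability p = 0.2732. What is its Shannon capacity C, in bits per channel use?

For BSC with error probability p:
C = 1 - H(p) where H(p) is binary entropy
H(0.2732) = -0.2732 × log₂(0.2732) - 0.7268 × log₂(0.7268)
H(p) = 0.8460
C = 1 - 0.8460 = 0.1540 bits/use


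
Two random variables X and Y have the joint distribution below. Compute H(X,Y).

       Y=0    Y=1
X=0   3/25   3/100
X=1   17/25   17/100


H(X,Y) = -Σ p(x,y) log₂ p(x,y)
  p(0,0)=3/25: -0.1200 × log₂(0.1200) = 0.3671
  p(0,1)=3/100: -0.0300 × log₂(0.0300) = 0.1518
  p(1,0)=17/25: -0.6800 × log₂(0.6800) = 0.3783
  p(1,1)=17/100: -0.1700 × log₂(0.1700) = 0.4346
H(X,Y) = 1.3318 bits


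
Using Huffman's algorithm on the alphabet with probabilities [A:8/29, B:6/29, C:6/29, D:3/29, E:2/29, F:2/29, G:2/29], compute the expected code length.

Huffman tree construction:
Combine smallest probabilities repeatedly
Resulting codes:
  A: 10 (length 2)
  B: 00 (length 2)
  C: 01 (length 2)
  D: 1111 (length 4)
  E: 1100 (length 4)
  F: 1101 (length 4)
  G: 1110 (length 4)
Average length = Σ p(s) × length(s) = 2.6207 bits


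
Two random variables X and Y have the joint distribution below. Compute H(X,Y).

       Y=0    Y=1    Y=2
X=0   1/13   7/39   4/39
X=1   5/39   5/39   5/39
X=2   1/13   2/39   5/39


H(X,Y) = -Σ p(x,y) log₂ p(x,y)
  p(0,0)=1/13: -0.0769 × log₂(0.0769) = 0.2846
  p(0,1)=7/39: -0.1795 × log₂(0.1795) = 0.4448
  p(0,2)=4/39: -0.1026 × log₂(0.1026) = 0.3370
  p(1,0)=5/39: -0.1282 × log₂(0.1282) = 0.3799
  p(1,1)=5/39: -0.1282 × log₂(0.1282) = 0.3799
  p(1,2)=5/39: -0.1282 × log₂(0.1282) = 0.3799
  p(2,0)=1/13: -0.0769 × log₂(0.0769) = 0.2846
  p(2,1)=2/39: -0.0513 × log₂(0.0513) = 0.2198
  p(2,2)=5/39: -0.1282 × log₂(0.1282) = 0.3799
H(X,Y) = 3.0905 bits


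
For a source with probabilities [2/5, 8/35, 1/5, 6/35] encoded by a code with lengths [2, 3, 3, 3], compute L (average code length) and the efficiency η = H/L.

Average length L = Σ p_i × l_i = 2.6000 bits
Entropy H = 1.9160 bits
Efficiency η = H/L × 100% = 73.69%


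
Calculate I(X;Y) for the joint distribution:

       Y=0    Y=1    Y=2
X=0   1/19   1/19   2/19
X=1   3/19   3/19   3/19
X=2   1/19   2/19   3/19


H(X) = 1.5090, H(Y) = 1.5574, H(X,Y) = 3.0364
I(X;Y) = H(X) + H(Y) - H(X,Y) = 0.0301 bits


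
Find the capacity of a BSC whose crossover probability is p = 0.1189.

For BSC with error probability p:
C = 1 - H(p) where H(p) is binary entropy
H(0.1189) = -0.1189 × log₂(0.1189) - 0.8811 × log₂(0.8811)
H(p) = 0.5262
C = 1 - 0.5262 = 0.4738 bits/use


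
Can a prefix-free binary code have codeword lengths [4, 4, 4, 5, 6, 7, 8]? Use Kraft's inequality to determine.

Kraft inequality: Σ 2^(-l_i) ≤ 1 for prefix-free code
Calculating: 2^(-4) + 2^(-4) + 2^(-4) + 2^(-5) + 2^(-6) + 2^(-7) + 2^(-8)
= 0.0625 + 0.0625 + 0.0625 + 0.03125 + 0.015625 + 0.0078125 + 0.00390625
= 0.2461
Since 0.2461 ≤ 1, prefix-free code exists


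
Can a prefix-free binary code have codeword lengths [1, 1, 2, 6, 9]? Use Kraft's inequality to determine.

Kraft inequality: Σ 2^(-l_i) ≤ 1 for prefix-free code
Calculating: 2^(-1) + 2^(-1) + 2^(-2) + 2^(-6) + 2^(-9)
= 0.5 + 0.5 + 0.25 + 0.015625 + 0.001953125
= 1.2676
Since 1.2676 > 1, prefix-free code does not exist


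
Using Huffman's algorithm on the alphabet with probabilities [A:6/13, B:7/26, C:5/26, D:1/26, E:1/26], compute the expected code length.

Huffman tree construction:
Combine smallest probabilities repeatedly
Resulting codes:
  A: 0 (length 1)
  B: 10 (length 2)
  C: 111 (length 3)
  D: 1100 (length 4)
  E: 1101 (length 4)
Average length = Σ p(s) × length(s) = 1.8846 bits


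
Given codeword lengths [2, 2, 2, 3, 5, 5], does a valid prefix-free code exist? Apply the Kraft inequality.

Kraft inequality: Σ 2^(-l_i) ≤ 1 for prefix-free code
Calculating: 2^(-2) + 2^(-2) + 2^(-2) + 2^(-3) + 2^(-5) + 2^(-5)
= 0.25 + 0.25 + 0.25 + 0.125 + 0.03125 + 0.03125
= 0.9375
Since 0.9375 ≤ 1, prefix-free code exists


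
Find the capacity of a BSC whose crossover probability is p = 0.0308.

For BSC with error probability p:
C = 1 - H(p) where H(p) is binary entropy
H(0.0308) = -0.0308 × log₂(0.0308) - 0.9692 × log₂(0.9692)
H(p) = 0.1984
C = 1 - 0.1984 = 0.8016 bits/use


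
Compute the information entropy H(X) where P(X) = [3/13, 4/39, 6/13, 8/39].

H(X) = -Σ p(x) log₂ p(x)
  -3/13 × log₂(3/13) = 0.4882
  -4/39 × log₂(4/39) = 0.3370
  -6/13 × log₂(6/13) = 0.5148
  -8/39 × log₂(8/39) = 0.4688
H(X) = 1.8088 bits


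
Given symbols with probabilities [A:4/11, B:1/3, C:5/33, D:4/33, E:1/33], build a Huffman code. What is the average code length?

Huffman tree construction:
Combine smallest probabilities repeatedly
Resulting codes:
  A: 0 (length 1)
  B: 11 (length 2)
  C: 100 (length 3)
  D: 1011 (length 4)
  E: 1010 (length 4)
Average length = Σ p(s) × length(s) = 2.0909 bits


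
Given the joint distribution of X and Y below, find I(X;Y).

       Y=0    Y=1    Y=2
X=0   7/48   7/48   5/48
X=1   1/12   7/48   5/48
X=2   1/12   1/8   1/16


H(X) = 1.5680, H(Y) = 1.5611, H(X,Y) = 3.1175
I(X;Y) = H(X) + H(Y) - H(X,Y) = 0.0115 bits


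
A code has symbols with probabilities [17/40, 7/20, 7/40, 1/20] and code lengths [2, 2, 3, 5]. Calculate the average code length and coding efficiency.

Average length L = Σ p_i × l_i = 2.3250 bits
Entropy H = 1.7109 bits
Efficiency η = H/L × 100% = 73.59%


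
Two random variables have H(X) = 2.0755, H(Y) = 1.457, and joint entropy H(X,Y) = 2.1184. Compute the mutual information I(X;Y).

I(X;Y) = H(X) + H(Y) - H(X,Y)
I(X;Y) = 2.0755 + 1.457 - 2.1184 = 1.4141 bits


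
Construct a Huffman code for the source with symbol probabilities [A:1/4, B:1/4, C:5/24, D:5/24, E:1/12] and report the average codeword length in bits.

Huffman tree construction:
Combine smallest probabilities repeatedly
Resulting codes:
  A: 01 (length 2)
  B: 10 (length 2)
  C: 111 (length 3)
  D: 00 (length 2)
  E: 110 (length 3)
Average length = Σ p(s) × length(s) = 2.2917 bits


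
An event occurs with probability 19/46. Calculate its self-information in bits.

Information content I(x) = -log₂(p(x))
I = -log₂(19/46) = -log₂(0.4130)
I = 1.2756 bits


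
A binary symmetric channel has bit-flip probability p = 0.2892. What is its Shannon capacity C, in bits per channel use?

For BSC with error probability p:
C = 1 - H(p) where H(p) is binary entropy
H(0.2892) = -0.2892 × log₂(0.2892) - 0.7108 × log₂(0.7108)
H(p) = 0.8677
C = 1 - 0.8677 = 0.1323 bits/use


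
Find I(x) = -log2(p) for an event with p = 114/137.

Information content I(x) = -log₂(p(x))
I = -log₂(114/137) = -log₂(0.8321)
I = 0.2651 bits


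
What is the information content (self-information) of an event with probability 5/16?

Information content I(x) = -log₂(p(x))
I = -log₂(5/16) = -log₂(0.3125)
I = 1.6781 bits


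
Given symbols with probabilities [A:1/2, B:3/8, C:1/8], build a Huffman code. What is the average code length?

Huffman tree construction:
Combine smallest probabilities repeatedly
Resulting codes:
  A: 0 (length 1)
  B: 11 (length 2)
  C: 10 (length 2)
Average length = Σ p(s) × length(s) = 1.5000 bits


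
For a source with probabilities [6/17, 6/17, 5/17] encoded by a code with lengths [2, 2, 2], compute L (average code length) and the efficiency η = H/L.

Average length L = Σ p_i × l_i = 2.0000 bits
Entropy H = 1.5799 bits
Efficiency η = H/L × 100% = 78.99%


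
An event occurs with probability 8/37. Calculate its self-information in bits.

Information content I(x) = -log₂(p(x))
I = -log₂(8/37) = -log₂(0.2162)
I = 2.2095 bits


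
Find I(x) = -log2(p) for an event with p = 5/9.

Information content I(x) = -log₂(p(x))
I = -log₂(5/9) = -log₂(0.5556)
I = 0.8480 bits


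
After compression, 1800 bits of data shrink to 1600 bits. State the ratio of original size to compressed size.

Compression ratio = Original / Compressed
= 1800 / 1600 = 1.12:1


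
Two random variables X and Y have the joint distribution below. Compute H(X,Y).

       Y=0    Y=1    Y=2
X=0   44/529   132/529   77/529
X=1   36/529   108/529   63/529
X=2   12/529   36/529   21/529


H(X,Y) = -Σ p(x,y) log₂ p(x,y)
  p(0,0)=44/529: -0.0832 × log₂(0.0832) = 0.2984
  p(0,1)=132/529: -0.2495 × log₂(0.2495) = 0.4997
  p(0,2)=77/529: -0.1456 × log₂(0.1456) = 0.4047
  p(1,0)=36/529: -0.0681 × log₂(0.0681) = 0.2639
  p(1,1)=108/529: -0.2042 × log₂(0.2042) = 0.4680
  p(1,2)=63/529: -0.1191 × log₂(0.1191) = 0.3656
  p(2,0)=12/529: -0.0227 × log₂(0.0227) = 0.1239
  p(2,1)=36/529: -0.0681 × log₂(0.0681) = 0.2639
  p(2,2)=21/529: -0.0397 × log₂(0.0397) = 0.1848
H(X,Y) = 2.8728 bits


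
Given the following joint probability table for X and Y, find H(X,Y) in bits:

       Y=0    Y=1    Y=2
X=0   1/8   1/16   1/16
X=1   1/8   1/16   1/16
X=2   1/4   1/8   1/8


H(X,Y) = -Σ p(x,y) log₂ p(x,y)
  p(0,0)=1/8: -0.1250 × log₂(0.1250) = 0.3750
  p(0,1)=1/16: -0.0625 × log₂(0.0625) = 0.2500
  p(0,2)=1/16: -0.0625 × log₂(0.0625) = 0.2500
  p(1,0)=1/8: -0.1250 × log₂(0.1250) = 0.3750
  p(1,1)=1/16: -0.0625 × log₂(0.0625) = 0.2500
  p(1,2)=1/16: -0.0625 × log₂(0.0625) = 0.2500
  p(2,0)=1/4: -0.2500 × log₂(0.2500) = 0.5000
  p(2,1)=1/8: -0.1250 × log₂(0.1250) = 0.3750
  p(2,2)=1/8: -0.1250 × log₂(0.1250) = 0.3750
H(X,Y) = 3.0000 bits


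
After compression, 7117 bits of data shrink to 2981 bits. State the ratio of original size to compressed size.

Compression ratio = Original / Compressed
= 7117 / 2981 = 2.39:1


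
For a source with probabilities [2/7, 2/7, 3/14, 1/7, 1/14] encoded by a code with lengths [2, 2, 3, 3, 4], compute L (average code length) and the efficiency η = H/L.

Average length L = Σ p_i × l_i = 2.5000 bits
Entropy H = 2.1820 bits
Efficiency η = H/L × 100% = 87.28%


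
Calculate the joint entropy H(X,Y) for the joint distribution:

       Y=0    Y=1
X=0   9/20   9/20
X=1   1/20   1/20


H(X,Y) = -Σ p(x,y) log₂ p(x,y)
  p(0,0)=9/20: -0.4500 × log₂(0.4500) = 0.5184
  p(0,1)=9/20: -0.4500 × log₂(0.4500) = 0.5184
  p(1,0)=1/20: -0.0500 × log₂(0.0500) = 0.2161
  p(1,1)=1/20: -0.0500 × log₂(0.0500) = 0.2161
H(X,Y) = 1.4690 bits


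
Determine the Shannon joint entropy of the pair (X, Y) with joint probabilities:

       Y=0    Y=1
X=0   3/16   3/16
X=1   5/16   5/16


H(X,Y) = -Σ p(x,y) log₂ p(x,y)
  p(0,0)=3/16: -0.1875 × log₂(0.1875) = 0.4528
  p(0,1)=3/16: -0.1875 × log₂(0.1875) = 0.4528
  p(1,0)=5/16: -0.3125 × log₂(0.3125) = 0.5244
  p(1,1)=5/16: -0.3125 × log₂(0.3125) = 0.5244
H(X,Y) = 1.9544 bits


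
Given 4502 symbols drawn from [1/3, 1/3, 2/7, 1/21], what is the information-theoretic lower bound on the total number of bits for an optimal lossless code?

Entropy H = 1.7822 bits/symbol
Minimum bits = H × n = 1.7822 × 4502
= 8023.40 bits


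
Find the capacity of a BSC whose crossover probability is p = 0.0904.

For BSC with error probability p:
C = 1 - H(p) where H(p) is binary entropy
H(0.0904) = -0.0904 × log₂(0.0904) - 0.9096 × log₂(0.9096)
H(p) = 0.4378
C = 1 - 0.4378 = 0.5622 bits/use


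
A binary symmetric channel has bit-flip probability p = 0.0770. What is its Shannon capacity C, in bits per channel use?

For BSC with error probability p:
C = 1 - H(p) where H(p) is binary entropy
H(0.0770) = -0.0770 × log₂(0.0770) - 0.9230 × log₂(0.9230)
H(p) = 0.3915
C = 1 - 0.3915 = 0.6085 bits/use


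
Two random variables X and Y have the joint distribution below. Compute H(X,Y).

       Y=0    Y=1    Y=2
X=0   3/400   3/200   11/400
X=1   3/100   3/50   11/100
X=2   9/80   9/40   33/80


H(X,Y) = -Σ p(x,y) log₂ p(x,y)
  p(0,0)=3/400: -0.0075 × log₂(0.0075) = 0.0529
  p(0,1)=3/200: -0.0150 × log₂(0.0150) = 0.0909
  p(0,2)=11/400: -0.0275 × log₂(0.0275) = 0.1426
  p(1,0)=3/100: -0.0300 × log₂(0.0300) = 0.1518
  p(1,1)=3/50: -0.0600 × log₂(0.0600) = 0.2435
  p(1,2)=11/100: -0.1100 × log₂(0.1100) = 0.3503
  p(2,0)=9/80: -0.1125 × log₂(0.1125) = 0.3546
  p(2,1)=9/40: -0.2250 × log₂(0.2250) = 0.4842
  p(2,2)=33/80: -0.4125 × log₂(0.4125) = 0.5270
H(X,Y) = 2.3978 bits


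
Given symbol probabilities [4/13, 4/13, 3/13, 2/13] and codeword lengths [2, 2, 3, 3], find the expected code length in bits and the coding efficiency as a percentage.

Average length L = Σ p_i × l_i = 2.3846 bits
Entropy H = 1.9501 bits
Efficiency η = H/L × 100% = 81.78%


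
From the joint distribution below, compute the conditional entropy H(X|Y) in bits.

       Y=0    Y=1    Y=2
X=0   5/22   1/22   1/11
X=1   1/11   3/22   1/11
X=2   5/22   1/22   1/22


H(X|Y) = Σ_y p(y) H(X|Y=y)
  p(Y=0) = 6/11, H(X|Y=0) = 1.4834
  p(Y=1) = 5/22, H(X|Y=1) = 1.3710
  p(Y=2) = 5/22, H(X|Y=2) = 1.5219
H(X|Y) = 0.5455×1.4834 + 0.2273×1.3710 + 0.2273×1.5219 = 1.4666 bits


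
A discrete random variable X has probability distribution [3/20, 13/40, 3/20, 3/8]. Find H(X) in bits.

H(X) = -Σ p(x) log₂ p(x)
  -3/20 × log₂(3/20) = 0.4105
  -13/40 × log₂(13/40) = 0.5270
  -3/20 × log₂(3/20) = 0.4105
  -3/8 × log₂(3/8) = 0.5306
H(X) = 1.8787 bits


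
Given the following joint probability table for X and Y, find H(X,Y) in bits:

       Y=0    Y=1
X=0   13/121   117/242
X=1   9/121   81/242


H(X,Y) = -Σ p(x,y) log₂ p(x,y)
  p(0,0)=13/121: -0.1074 × log₂(0.1074) = 0.3458
  p(0,1)=117/242: -0.4835 × log₂(0.4835) = 0.5069
  p(1,0)=9/121: -0.0744 × log₂(0.0744) = 0.2788
  p(1,1)=81/242: -0.3347 × log₂(0.3347) = 0.5285
H(X,Y) = 1.6601 bits


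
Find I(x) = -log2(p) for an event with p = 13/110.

Information content I(x) = -log₂(p(x))
I = -log₂(13/110) = -log₂(0.1182)
I = 3.0809 bits


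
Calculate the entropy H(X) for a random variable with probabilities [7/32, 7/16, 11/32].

H(X) = -Σ p(x) log₂ p(x)
  -7/32 × log₂(7/32) = 0.4796
  -7/16 × log₂(7/16) = 0.5218
  -11/32 × log₂(11/32) = 0.5296
H(X) = 1.5310 bits


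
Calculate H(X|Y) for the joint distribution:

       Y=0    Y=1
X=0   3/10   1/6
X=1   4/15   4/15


H(X|Y) = Σ_y p(y) H(X|Y=y)
  p(Y=0) = 17/30, H(X|Y=0) = 0.9975
  p(Y=1) = 13/30, H(X|Y=1) = 0.9612
H(X|Y) = 0.5667×0.9975 + 0.4333×0.9612 = 0.9818 bits


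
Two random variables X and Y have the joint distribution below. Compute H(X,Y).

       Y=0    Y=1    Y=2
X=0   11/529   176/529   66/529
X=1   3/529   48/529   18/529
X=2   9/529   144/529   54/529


H(X,Y) = -Σ p(x,y) log₂ p(x,y)
  p(0,0)=11/529: -0.0208 × log₂(0.0208) = 0.1162
  p(0,1)=176/529: -0.3327 × log₂(0.3327) = 0.5282
  p(0,2)=66/529: -0.1248 × log₂(0.1248) = 0.3746
  p(1,0)=3/529: -0.0057 × log₂(0.0057) = 0.0423
  p(1,1)=48/529: -0.0907 × log₂(0.0907) = 0.3141
  p(1,2)=18/529: -0.0340 × log₂(0.0340) = 0.1660
  p(2,0)=9/529: -0.0170 × log₂(0.0170) = 0.1000
  p(2,1)=144/529: -0.2722 × log₂(0.2722) = 0.5110
  p(2,2)=54/529: -0.1021 × log₂(0.1021) = 0.3361
H(X,Y) = 2.4885 bits


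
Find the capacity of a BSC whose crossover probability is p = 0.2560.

For BSC with error probability p:
C = 1 - H(p) where H(p) is binary entropy
H(0.2560) = -0.2560 × log₂(0.2560) - 0.7440 × log₂(0.7440)
H(p) = 0.8207
C = 1 - 0.8207 = 0.1793 bits/use


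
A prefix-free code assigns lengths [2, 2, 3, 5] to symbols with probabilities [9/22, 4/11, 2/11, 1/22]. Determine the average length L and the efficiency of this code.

Average length L = Σ p_i × l_i = 2.3182 bits
Entropy H = 1.7081 bits
Efficiency η = H/L × 100% = 73.68%


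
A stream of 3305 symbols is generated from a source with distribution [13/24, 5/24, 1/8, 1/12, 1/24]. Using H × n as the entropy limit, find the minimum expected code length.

Entropy H = 1.8154 bits/symbol
Minimum bits = H × n = 1.8154 × 3305
= 5999.79 bits


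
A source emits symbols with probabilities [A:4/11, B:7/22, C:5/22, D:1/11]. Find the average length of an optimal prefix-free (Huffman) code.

Huffman tree construction:
Combine smallest probabilities repeatedly
Resulting codes:
  A: 0 (length 1)
  B: 10 (length 2)
  C: 111 (length 3)
  D: 110 (length 3)
Average length = Σ p(s) × length(s) = 1.9545 bits


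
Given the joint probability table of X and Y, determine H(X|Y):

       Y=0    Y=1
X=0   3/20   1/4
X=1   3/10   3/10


H(X|Y) = Σ_y p(y) H(X|Y=y)
  p(Y=0) = 9/20, H(X|Y=0) = 0.9183
  p(Y=1) = 11/20, H(X|Y=1) = 0.9940
H(X|Y) = 0.4500×0.9183 + 0.5500×0.9940 = 0.9599 bits


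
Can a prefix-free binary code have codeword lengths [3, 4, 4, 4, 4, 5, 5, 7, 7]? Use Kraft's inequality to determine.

Kraft inequality: Σ 2^(-l_i) ≤ 1 for prefix-free code
Calculating: 2^(-3) + 2^(-4) + 2^(-4) + 2^(-4) + 2^(-4) + 2^(-5) + 2^(-5) + 2^(-7) + 2^(-7)
= 0.125 + 0.0625 + 0.0625 + 0.0625 + 0.0625 + 0.03125 + 0.03125 + 0.0078125 + 0.0078125
= 0.4531
Since 0.4531 ≤ 1, prefix-free code exists


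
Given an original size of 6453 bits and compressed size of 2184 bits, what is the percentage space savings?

Space savings = (1 - Compressed/Original) × 100%
= (1 - 2184/6453) × 100%
= 66.16%


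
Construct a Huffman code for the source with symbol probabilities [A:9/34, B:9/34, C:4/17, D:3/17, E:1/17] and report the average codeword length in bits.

Huffman tree construction:
Combine smallest probabilities repeatedly
Resulting codes:
  A: 10 (length 2)
  B: 11 (length 2)
  C: 00 (length 2)
  D: 011 (length 3)
  E: 010 (length 3)
Average length = Σ p(s) × length(s) = 2.2353 bits


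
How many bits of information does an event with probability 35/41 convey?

Information content I(x) = -log₂(p(x))
I = -log₂(35/41) = -log₂(0.8537)
I = 0.2283 bits


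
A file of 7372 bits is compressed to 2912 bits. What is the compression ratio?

Compression ratio = Original / Compressed
= 7372 / 2912 = 2.53:1


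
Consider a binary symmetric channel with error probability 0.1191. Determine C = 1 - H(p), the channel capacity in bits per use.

For BSC with error probability p:
C = 1 - H(p) where H(p) is binary entropy
H(0.1191) = -0.1191 × log₂(0.1191) - 0.8809 × log₂(0.8809)
H(p) = 0.5268
C = 1 - 0.5268 = 0.4732 bits/use


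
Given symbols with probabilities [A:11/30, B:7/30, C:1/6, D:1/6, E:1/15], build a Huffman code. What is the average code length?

Huffman tree construction:
Combine smallest probabilities repeatedly
Resulting codes:
  A: 11 (length 2)
  B: 01 (length 2)
  C: 101 (length 3)
  D: 00 (length 2)
  E: 100 (length 3)
Average length = Σ p(s) × length(s) = 2.2333 bits


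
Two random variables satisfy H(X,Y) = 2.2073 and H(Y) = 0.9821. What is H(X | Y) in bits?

Chain rule: H(X,Y) = H(X|Y) + H(Y)
H(X|Y) = H(X,Y) - H(Y) = 2.2073 - 0.9821 = 1.2252 bits


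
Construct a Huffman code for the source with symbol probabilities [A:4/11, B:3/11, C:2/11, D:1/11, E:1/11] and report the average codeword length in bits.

Huffman tree construction:
Combine smallest probabilities repeatedly
Resulting codes:
  A: 11 (length 2)
  B: 10 (length 2)
  C: 00 (length 2)
  D: 010 (length 3)
  E: 011 (length 3)
Average length = Σ p(s) × length(s) = 2.1818 bits


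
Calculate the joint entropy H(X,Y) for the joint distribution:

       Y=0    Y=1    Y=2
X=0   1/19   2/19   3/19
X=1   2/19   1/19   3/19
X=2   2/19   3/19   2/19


H(X,Y) = -Σ p(x,y) log₂ p(x,y)
  p(0,0)=1/19: -0.0526 × log₂(0.0526) = 0.2236
  p(0,1)=2/19: -0.1053 × log₂(0.1053) = 0.3419
  p(0,2)=3/19: -0.1579 × log₂(0.1579) = 0.4205
  p(1,0)=2/19: -0.1053 × log₂(0.1053) = 0.3419
  p(1,1)=1/19: -0.0526 × log₂(0.0526) = 0.2236
  p(1,2)=3/19: -0.1579 × log₂(0.1579) = 0.4205
  p(2,0)=2/19: -0.1053 × log₂(0.1053) = 0.3419
  p(2,1)=3/19: -0.1579 × log₂(0.1579) = 0.4205
  p(2,2)=2/19: -0.1053 × log₂(0.1053) = 0.3419
H(X,Y) = 3.0761 bits


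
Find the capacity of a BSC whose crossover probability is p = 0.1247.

For BSC with error probability p:
C = 1 - H(p) where H(p) is binary entropy
H(0.1247) = -0.1247 × log₂(0.1247) - 0.8753 × log₂(0.8753)
H(p) = 0.5427
C = 1 - 0.5427 = 0.4573 bits/use


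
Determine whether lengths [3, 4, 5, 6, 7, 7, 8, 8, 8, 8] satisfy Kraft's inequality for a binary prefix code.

Kraft inequality: Σ 2^(-l_i) ≤ 1 for prefix-free code
Calculating: 2^(-3) + 2^(-4) + 2^(-5) + 2^(-6) + 2^(-7) + 2^(-7) + 2^(-8) + 2^(-8) + 2^(-8) + 2^(-8)
= 0.125 + 0.0625 + 0.03125 + 0.015625 + 0.0078125 + 0.0078125 + 0.00390625 + 0.00390625 + 0.00390625 + 0.00390625
= 0.2656
Since 0.2656 ≤ 1, prefix-free code exists


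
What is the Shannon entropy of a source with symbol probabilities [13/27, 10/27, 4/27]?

H(X) = -Σ p(x) log₂ p(x)
  -13/27 × log₂(13/27) = 0.5077
  -10/27 × log₂(10/27) = 0.5307
  -4/27 × log₂(4/27) = 0.4081
H(X) = 1.4466 bits


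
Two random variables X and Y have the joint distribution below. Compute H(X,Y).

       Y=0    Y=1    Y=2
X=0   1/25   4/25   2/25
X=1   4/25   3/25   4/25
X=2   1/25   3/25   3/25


H(X,Y) = -Σ p(x,y) log₂ p(x,y)
  p(0,0)=1/25: -0.0400 × log₂(0.0400) = 0.1858
  p(0,1)=4/25: -0.1600 × log₂(0.1600) = 0.4230
  p(0,2)=2/25: -0.0800 × log₂(0.0800) = 0.2915
  p(1,0)=4/25: -0.1600 × log₂(0.1600) = 0.4230
  p(1,1)=3/25: -0.1200 × log₂(0.1200) = 0.3671
  p(1,2)=4/25: -0.1600 × log₂(0.1600) = 0.4230
  p(2,0)=1/25: -0.0400 × log₂(0.0400) = 0.1858
  p(2,1)=3/25: -0.1200 × log₂(0.1200) = 0.3671
  p(2,2)=3/25: -0.1200 × log₂(0.1200) = 0.3671
H(X,Y) = 3.0333 bits


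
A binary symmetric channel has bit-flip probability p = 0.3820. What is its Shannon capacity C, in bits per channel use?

For BSC with error probability p:
C = 1 - H(p) where H(p) is binary entropy
H(0.3820) = -0.3820 × log₂(0.3820) - 0.6180 × log₂(0.6180)
H(p) = 0.9594
C = 1 - 0.9594 = 0.0406 bits/use
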